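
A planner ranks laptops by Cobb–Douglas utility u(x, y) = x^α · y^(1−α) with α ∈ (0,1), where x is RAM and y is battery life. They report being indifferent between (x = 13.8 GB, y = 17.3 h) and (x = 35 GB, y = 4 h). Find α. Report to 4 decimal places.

The Cobb–Douglas utilities coincide, so 13.8^α·17.3^(1−α) = 35^α·4^(1−α).
Rearrange to (13.8/35)^α = (4/17.3)^(1−α) and take logs: α·-0.9306795 = (1−α)·-1.4644121.
With A = -0.9306795 and B = -1.4644121: α·A = (1−α)·B, so α = B/(A+B) = -1.4644121/-2.3950916 ≈ 0.6114.

α ≈ 0.6114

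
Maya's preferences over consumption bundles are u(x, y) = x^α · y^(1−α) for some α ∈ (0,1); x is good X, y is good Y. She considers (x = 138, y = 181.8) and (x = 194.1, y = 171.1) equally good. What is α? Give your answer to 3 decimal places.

α ≈ 0.151

Set the two utilities equal: 138^α·181.8^(1−α) = 194.1^α·171.1^(1−α).
(138/194.1)^α = (171.1/181.8)^(1−α); take logs: α·ln(138/194.1) = (1−α)·ln(171.1/181.8), i.e. α·-0.341120 = (1−α)·-0.060659.
With A = -0.341120 and B = -0.060659: α·A = (1−α)·B, so α = B/(A+B) = -0.060659/-0.401779 ≈ 0.151.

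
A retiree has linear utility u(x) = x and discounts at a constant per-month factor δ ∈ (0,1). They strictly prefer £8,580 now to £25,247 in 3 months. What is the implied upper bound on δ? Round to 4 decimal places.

δ < 0.6978

Comparing present values: 8580 > δ^3·25247.
So δ^3 < 8580/25247 = 0.33984; taking the cube root of both positive sides preserves the inequality.
δ < 0.33984^(1/3) = 0.6978.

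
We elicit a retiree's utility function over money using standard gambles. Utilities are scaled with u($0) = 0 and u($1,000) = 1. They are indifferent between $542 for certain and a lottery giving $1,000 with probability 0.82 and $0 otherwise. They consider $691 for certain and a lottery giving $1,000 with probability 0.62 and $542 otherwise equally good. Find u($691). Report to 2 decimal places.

First, u($542) = 0.82·u($1,000) + 0.18·u($0) = 0.82.
Then u($691) = 0.62·u($1,000) + 0.38·u($542) = 0.62·1.00 + 0.38·0.82 = 0.9316.

0.93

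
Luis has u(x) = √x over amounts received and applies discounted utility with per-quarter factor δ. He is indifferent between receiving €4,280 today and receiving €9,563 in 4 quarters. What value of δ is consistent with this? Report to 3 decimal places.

δ ≈ 0.904

Indifference means u(4280) = δ^4 · u(9563), so δ^4 = u(4280)/u(9563).
Since u(x) = √x, δ^4 = √(4280/9563) = 0.66900.
Taking the 4th root: δ = 0.66900^(1/4) ≈ 0.904.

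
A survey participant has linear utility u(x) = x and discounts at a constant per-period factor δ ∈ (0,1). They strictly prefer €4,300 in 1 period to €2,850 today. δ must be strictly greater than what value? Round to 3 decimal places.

δ > 0.663

Comparing present values: 2850 < δ·4300.
Dividing through by 4300 gives δ > 0.66279.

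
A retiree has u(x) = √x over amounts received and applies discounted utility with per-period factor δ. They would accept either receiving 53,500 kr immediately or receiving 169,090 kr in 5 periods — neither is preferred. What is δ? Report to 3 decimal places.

The payoff in 5 periods is discounted by δ^5, so u(53500) = δ^5·u(169090) and δ^5 = u(53500)/u(169090).
Since u(x) = √x, δ^5 = √(53500/169090) = 0.56249.
Taking the 5th root: δ = 0.56249^(1/5) ≈ 0.891.

δ ≈ 0.891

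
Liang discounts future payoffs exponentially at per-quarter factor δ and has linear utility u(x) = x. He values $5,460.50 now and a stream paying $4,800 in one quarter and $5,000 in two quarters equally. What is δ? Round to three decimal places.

δ ≈ 0.670

Present value of the stream is 4800·δ + 5000·δ². Indifference gives 4800δ + 5000δ² = 5460.50.
That is, 5000δ² + 4800δ − 5460.50 = 0, a quadratic in δ.
The positive root is δ = [−4800 + √(4800² + 4·5000·5460.50)] / (2·5000) = (−4800 + 11500.000)/10000 ≈ 0.670.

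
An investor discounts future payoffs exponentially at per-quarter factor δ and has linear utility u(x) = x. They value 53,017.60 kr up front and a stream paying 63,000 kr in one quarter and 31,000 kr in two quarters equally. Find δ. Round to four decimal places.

The stream is worth 63000δ + 31000δ² today, so 63000δ + 31000δ² = 53017.60.
Rearranged: 31000δ² + 63000δ − 53017.60 = 0.
The positive root is δ = [−63000 + √(63000² + 4·31000·53017.60)] / (2·31000) = (−63000 + 102680.000)/62000 ≈ 0.6400.

δ ≈ 0.6400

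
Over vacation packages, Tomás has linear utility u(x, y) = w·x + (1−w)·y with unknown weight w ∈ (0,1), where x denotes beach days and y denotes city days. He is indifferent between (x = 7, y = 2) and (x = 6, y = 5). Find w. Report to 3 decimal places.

Equating utilities: w·7 + (1−w)·2 = w·6 + (1−w)·5.
Collecting terms: w·1 = (1−w)·3.
So w/(1−w) = 3/1 = 3.0000, giving w = 3/(1+3) = 0.750.

w = 0.750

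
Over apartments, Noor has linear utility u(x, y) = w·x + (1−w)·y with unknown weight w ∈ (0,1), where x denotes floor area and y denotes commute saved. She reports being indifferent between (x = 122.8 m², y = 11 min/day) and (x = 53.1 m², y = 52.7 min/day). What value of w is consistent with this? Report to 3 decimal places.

w = 0.374

Indifference: w·122.8 + (1−w)·11 = w·53.1 + (1−w)·52.7.
w·(122.8−53.1) = (1−w)·(52.7−11), i.e. w·69.7 = (1−w)·41.7.
So w/(1−w) = 41.7/69.7 = 0.5983, giving w = 41.7/(69.7+41.7) = 0.374.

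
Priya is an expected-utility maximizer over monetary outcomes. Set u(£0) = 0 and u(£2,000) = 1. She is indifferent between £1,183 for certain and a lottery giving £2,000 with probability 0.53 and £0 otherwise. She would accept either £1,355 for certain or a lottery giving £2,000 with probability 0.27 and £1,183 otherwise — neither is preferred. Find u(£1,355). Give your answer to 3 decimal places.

First, u(£1,183) = 0.53·u(£2,000) + 0.47·u(£0) = 0.53.
The second indifference gives u(£1,355) = 0.27·u(£2,000) + 0.73·u(£1,183) = 0.27·1.00 + 0.73·0.53 = 0.6569.

0.657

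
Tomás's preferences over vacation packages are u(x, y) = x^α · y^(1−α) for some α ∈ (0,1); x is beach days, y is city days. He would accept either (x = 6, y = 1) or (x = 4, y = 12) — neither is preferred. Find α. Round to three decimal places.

α ≈ 0.860

Indifference: 6^α · 1^(1−α) = 4^α · 12^(1−α).
Rearrange to (6/4)^α = (12/1)^(1−α) and take logs: α·0.405465 = (1−α)·2.484907.
So α/(1−α) = (2.484907)/(0.405465) = 6.128536, and α = 6.128536/7.128536 ≈ 0.860.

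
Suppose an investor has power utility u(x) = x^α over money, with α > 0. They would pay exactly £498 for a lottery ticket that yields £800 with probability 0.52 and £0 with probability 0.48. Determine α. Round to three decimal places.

EU(lottery) = 0.52·800^α + 0.48·0 = 0.52·800^α.
Setting u(498) equal to that: 498^α = 0.52·800^α ⇒ (498/800)^α = 0.52.
Taking logs: α·ln(498/800) = ln(0.52), so α = -0.653926 / -0.474012 ≈ 1.380.

α ≈ 1.380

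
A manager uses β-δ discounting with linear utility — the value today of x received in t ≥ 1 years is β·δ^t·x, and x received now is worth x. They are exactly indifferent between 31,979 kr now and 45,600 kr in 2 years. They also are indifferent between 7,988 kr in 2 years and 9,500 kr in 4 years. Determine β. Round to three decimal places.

Both payoffs in the second observation are in the future, so β drops out: δ^2·7988 = δ^4·9500 ⇒ δ^2 = 7988/9500 = 0.84084, so δ = 0.91697.
The first indifference: 31979 = β·δ^2·45600, so β = 31979/(δ^2·45600) = 31979/(0.84084·45600) ≈ 0.834.

β ≈ 0.834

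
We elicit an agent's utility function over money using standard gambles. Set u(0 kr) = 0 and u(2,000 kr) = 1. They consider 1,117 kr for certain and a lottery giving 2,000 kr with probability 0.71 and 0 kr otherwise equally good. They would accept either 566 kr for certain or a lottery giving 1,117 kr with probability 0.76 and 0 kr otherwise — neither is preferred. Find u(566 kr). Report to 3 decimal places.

From the first indifference, u(1,117 kr) = 0.71·u(2,000 kr) + 0.29·u(0 kr) = 0.71·1 + 0.29·0 = 0.71.
The second indifference gives u(566 kr) = 0.76·u(1,117 kr) + 0.24·u(0 kr) = 0.76·0.71 + 0.24·0.00 = 0.5396.

0.540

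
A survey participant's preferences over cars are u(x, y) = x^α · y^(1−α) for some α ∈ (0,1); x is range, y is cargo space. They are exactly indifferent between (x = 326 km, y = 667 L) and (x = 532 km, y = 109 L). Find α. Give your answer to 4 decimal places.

α ≈ 0.7872

Indifference: 326^α · 667^(1−α) = 532^α · 109^(1−α).
Taking logs: α·ln 326 + (1−α)·ln 667 = α·ln 532 + (1−α)·ln 109, i.e. α·-0.4897461 = (1−α)·-1.8114422.
With A = -0.4897461 and B = -1.8114422: α·A = (1−α)·B, so α = B/(A+B) = -1.8114422/-2.3011883 ≈ 0.7872.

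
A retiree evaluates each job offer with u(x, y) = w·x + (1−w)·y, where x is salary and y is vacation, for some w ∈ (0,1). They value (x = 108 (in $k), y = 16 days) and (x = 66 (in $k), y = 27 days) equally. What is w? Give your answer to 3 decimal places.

u(108,16) = u(66,27) means w·108 + (1−w)·16 = w·66 + (1−w)·27.
w·(108−66) = (1−w)·(27−16), i.e. w·42 = (1−w)·11.
Hence w = 11/(42+11) = 11/53 = 0.208.

w = 0.208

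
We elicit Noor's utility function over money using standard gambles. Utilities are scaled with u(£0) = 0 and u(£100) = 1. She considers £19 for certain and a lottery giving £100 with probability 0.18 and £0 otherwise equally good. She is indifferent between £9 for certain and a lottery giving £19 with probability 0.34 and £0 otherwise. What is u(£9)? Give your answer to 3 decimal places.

0.061

From the first indifference, u(£19) = 0.18·u(£100) + 0.82·u(£0) = 0.18·1 + 0.82·0 = 0.18.
Chaining: u(£9) = 0.34·0.18 + 0.66·0.00 = 0.0612.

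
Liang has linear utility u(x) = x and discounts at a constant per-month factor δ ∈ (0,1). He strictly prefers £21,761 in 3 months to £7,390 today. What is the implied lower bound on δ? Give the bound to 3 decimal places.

δ > 0.698

The preference means 7390 < δ^3·21761.
So δ^3 > 7390/21761 = 0.33960; taking the cube root of both positive sides preserves the inequality.
δ > 0.33960^(1/3) = 0.698.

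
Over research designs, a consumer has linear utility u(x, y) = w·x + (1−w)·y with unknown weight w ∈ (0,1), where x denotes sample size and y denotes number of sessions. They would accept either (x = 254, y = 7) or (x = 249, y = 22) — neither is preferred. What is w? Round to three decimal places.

w = 0.750

Indifference: w·254 + (1−w)·7 = w·249 + (1−w)·22.
w·(254−249) = (1−w)·(22−7), i.e. w·5 = (1−w)·15.
So w/(1−w) = 15/5 = 3.0000, giving w = 15/(5+15) = 0.750.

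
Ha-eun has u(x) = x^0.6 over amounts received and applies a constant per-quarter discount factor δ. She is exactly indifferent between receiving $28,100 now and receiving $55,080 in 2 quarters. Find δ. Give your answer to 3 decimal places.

The payoff in 2 quarters is discounted by δ^2, so u(28100) = δ^2·u(55080) and δ^2 = u(28100)/u(55080).
Since u(x) = x^0.6, δ^2 = (28100/55080)^0.6 = 0.51017^0.6 = 0.66777.
Taking the square root: δ = 0.66777^(1/2) ≈ 0.817.

δ ≈ 0.817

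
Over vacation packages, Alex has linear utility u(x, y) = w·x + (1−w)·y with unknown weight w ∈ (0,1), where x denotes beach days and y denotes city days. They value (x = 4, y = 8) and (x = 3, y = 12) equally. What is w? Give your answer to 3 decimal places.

Indifference: w·4 + (1−w)·8 = w·3 + (1−w)·12.
Collecting terms: w·1 = (1−w)·4.
So w/(1−w) = 4/1 = 4.0000, giving w = 4/(1+4) = 0.800.

w = 0.800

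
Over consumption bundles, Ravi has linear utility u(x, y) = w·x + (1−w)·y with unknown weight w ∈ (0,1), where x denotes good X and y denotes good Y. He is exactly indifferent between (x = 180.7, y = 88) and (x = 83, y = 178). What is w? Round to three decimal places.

w = 0.479

u(180.7,88) = u(83,178) means w·180.7 + (1−w)·88 = w·83 + (1−w)·178.
Rearranging, 97.7·w − 90·(1−w) = 0.
So w/(1−w) = 90/97.7 = 0.9212, giving w = 90/(97.7+90) = 0.479.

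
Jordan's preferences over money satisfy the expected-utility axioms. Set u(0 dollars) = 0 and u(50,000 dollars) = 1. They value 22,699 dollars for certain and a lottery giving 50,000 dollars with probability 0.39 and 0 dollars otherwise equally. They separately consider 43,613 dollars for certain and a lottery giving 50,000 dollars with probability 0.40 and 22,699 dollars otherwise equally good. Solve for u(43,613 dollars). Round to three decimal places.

The first gamble pins u(22,699 dollars): it must equal 0.39·1 + 0.61·0 = 0.39.
Chaining: u(43,613 dollars) = 0.40·1.00 + 0.60·0.39 = 0.6340.

0.634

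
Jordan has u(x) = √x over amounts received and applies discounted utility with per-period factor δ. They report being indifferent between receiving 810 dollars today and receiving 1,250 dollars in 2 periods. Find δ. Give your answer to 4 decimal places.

δ ≈ 0.8972

Indifference means u(810) = δ^2 · u(1250), so δ^2 = u(810)/u(1250).
Since u(x) = √x, δ^2 = √(810/1250) = 0.80498.
Taking the square root: δ = 0.80498^(1/2) ≈ 0.8972.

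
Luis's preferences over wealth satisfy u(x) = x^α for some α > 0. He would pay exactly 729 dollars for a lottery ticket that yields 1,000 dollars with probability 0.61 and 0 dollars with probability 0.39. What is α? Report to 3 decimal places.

Since u(0) = 0, the lottery's EU is 0.61·1000^α.
Indifference: 729^α = 0.61·1000^α, so (729/1000)^α = 0.61.
α = ln(0.61) / ln(729/1000) = -0.494296/-0.316082 ≈ 1.564.

α ≈ 1.564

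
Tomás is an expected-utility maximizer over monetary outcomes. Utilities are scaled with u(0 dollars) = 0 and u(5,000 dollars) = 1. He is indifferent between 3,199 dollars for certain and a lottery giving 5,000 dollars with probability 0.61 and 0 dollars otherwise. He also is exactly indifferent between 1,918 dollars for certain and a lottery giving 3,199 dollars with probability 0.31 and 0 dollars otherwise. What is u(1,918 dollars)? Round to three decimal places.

0.189

From the first indifference, u(3,199 dollars) = 0.61·u(5,000 dollars) + 0.39·u(0 dollars) = 0.61·1 + 0.39·0 = 0.61.
Chaining: u(1,918 dollars) = 0.31·0.61 + 0.69·0.00 = 0.1891.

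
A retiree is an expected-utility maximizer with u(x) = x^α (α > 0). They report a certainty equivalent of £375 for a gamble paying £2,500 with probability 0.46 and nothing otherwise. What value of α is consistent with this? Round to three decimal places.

The lottery's expected utility is 0.46·u(2500) + 0.54·u(0) = 0.46·2500^α (since u(0) = 0 for α > 0).
Equating: 375^α = 0.46·2500^α, i.e. 0.1500^α = 0.46.
Taking logs: α·ln(375/2500) = ln(0.46), so α = -0.776529 / -1.897120 ≈ 0.409.

α ≈ 0.409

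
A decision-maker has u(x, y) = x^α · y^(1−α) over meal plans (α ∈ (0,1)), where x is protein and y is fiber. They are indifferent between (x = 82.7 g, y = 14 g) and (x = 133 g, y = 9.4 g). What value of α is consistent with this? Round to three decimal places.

α ≈ 0.456

The Cobb–Douglas utilities coincide, so 82.7^α·14^(1−α) = 133^α·9.4^(1−α).
Taking logs: α·ln 82.7 + (1−α)·ln 14 = α·ln 133 + (1−α)·ln 9.4, i.e. α·-0.475130 = (1−α)·-0.398348.
With A = -0.475130 and B = -0.398348: α·A = (1−α)·B, so α = B/(A+B) = -0.398348/-0.873478 ≈ 0.456.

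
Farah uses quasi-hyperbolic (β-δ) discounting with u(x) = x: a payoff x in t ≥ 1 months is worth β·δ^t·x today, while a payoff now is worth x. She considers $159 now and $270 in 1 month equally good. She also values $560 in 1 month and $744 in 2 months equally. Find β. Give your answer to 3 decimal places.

From the later pair, β·δ^1·560 = β·δ^2·744; dividing through, δ = 560/744 = 0.75269.
Now use the now-vs-future pair: 159 = β·δ·270 gives β = 159/(0.75269·270) ≈ 0.782.

β ≈ 0.782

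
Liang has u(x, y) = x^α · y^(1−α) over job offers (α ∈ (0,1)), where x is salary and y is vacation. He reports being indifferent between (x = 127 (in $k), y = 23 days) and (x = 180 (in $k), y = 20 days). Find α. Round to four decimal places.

The Cobb–Douglas utilities coincide, so 127^α·23^(1−α) = 180^α·20^(1−α).
(127/180)^α = (20/23)^(1−α); take logs: α·ln(127/180) = (1−α)·ln(20/23), i.e. α·-0.3487698 = (1−α)·-0.1397619.
Thus α·(-0.4885317) = -0.1397619, so α = -0.1397619/-0.4885317 ≈ 0.2861.

α ≈ 0.2861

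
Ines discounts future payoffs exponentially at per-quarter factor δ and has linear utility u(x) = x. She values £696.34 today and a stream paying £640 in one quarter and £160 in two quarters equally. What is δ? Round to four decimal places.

Present value of the stream is 640·δ + 160·δ². Indifference gives 640δ + 160δ² = 696.34.
That is, 160δ² + 640δ − 696.34 = 0, a quadratic in δ.
By the quadratic formula (taking the positive root), δ = (−640 + √855257.60) / 320 ≈ 0.8900.

δ ≈ 0.8900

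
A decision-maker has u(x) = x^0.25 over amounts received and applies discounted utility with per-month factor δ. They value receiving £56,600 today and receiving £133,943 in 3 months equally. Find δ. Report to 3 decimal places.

The payoff in 3 months is discounted by δ^3, so u(56600) = δ^3·u(133943) and δ^3 = u(56600)/u(133943).
With u(x) = x^0.25: δ^3 = 56600^0.25/133943^0.25 = (56600/133943)^0.25 = 0.80626.
Hence δ = (0.80626)^(1/3) = 0.93073.

δ ≈ 0.931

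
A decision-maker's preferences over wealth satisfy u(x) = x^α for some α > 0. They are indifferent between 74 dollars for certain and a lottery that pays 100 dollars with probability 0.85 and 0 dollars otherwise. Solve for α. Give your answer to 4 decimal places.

EU(lottery) = 0.85·100^α + 0.15·0 = 0.85·100^α.
Setting u(74) equal to that: 74^α = 0.85·100^α ⇒ (74/100)^α = 0.85.
α = ln(0.85) / ln(74/100) = -0.1625189/-0.3011051 ≈ 0.5397.

α ≈ 0.5397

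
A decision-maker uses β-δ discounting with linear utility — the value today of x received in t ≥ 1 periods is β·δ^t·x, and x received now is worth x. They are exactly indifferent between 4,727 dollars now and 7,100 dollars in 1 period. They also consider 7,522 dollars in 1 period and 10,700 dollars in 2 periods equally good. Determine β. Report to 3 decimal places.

The second indifference involves only future payoffs, so β cancels: β·δ^1·7522 = β·δ^2·10700, giving δ = 7522/10700 = 0.70299.
Now use the now-vs-future pair: 4727 = β·δ·7100 gives β = 4727/(0.70299·7100) ≈ 0.947.

β ≈ 0.947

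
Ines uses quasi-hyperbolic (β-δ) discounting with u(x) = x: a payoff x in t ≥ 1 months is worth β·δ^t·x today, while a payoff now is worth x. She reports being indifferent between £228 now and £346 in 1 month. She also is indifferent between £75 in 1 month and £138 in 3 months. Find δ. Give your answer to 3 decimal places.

The second indifference involves only future payoffs, so β cancels: β·δ^1·75 = β·δ^3·138, giving δ^2 = 75/138 = 0.54348, so δ = 0.73721.

δ ≈ 0.737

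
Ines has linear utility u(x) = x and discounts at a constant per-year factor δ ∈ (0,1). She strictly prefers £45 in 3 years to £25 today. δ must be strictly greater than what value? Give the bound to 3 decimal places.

δ > 0.822

The preference means 25 < δ^3·45.
Dividing by 45: δ^3 > 0.55556. Both sides are positive, so the cube root keeps the direction.
δ > (25/45)^(1/3) ≈ 0.822.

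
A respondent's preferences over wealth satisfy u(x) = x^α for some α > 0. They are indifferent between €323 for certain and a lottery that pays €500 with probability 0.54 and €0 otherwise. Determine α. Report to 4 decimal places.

α ≈ 1.4102

The lottery's expected utility is 0.54·u(500) + 0.46·u(0) = 0.54·500^α (since u(0) = 0 for α > 0).
Equating: 323^α = 0.54·500^α, i.e. 0.6460^α = 0.54.
Taking logs: α·ln(323/500) = ln(0.54), so α = -0.6161861 / -0.4369558 ≈ 1.4102.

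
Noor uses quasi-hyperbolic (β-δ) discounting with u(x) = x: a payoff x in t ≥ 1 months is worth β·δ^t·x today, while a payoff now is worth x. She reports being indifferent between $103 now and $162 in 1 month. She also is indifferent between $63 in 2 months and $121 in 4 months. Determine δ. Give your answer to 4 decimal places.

From the later pair, β·δ^2·63 = β·δ^4·121; dividing through, δ^2 = 63/121 = 0.52066, so δ = 0.72157.

δ ≈ 0.7216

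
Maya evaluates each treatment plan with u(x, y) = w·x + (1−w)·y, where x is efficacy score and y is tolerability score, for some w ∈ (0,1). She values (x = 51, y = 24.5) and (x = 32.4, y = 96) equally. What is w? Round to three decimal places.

w = 0.794

Equating utilities: w·51 + (1−w)·24.5 = w·32.4 + (1−w)·96.
Rearranging, 18.6·w − 71.5·(1−w) = 0.
Hence w = 71.5/(18.6+71.5) = 71.5/90.1 = 0.794.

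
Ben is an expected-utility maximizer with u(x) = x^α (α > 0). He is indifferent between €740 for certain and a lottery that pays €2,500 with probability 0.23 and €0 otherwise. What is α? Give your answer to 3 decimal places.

Since u(0) = 0, the lottery's EU is 0.23·2500^α.
Equating: 740^α = 0.23·2500^α, i.e. 0.2960^α = 0.23.
Take logs: α = ln 0.23 / ln(740/2500) ≈ 1.20723.

α ≈ 1.207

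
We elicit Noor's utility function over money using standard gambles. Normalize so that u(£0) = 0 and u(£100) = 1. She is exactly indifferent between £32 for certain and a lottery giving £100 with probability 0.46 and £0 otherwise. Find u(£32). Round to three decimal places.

0.460

By the standard-gamble method, u(£32) is just the indifference probability on the best outcome: 0.46.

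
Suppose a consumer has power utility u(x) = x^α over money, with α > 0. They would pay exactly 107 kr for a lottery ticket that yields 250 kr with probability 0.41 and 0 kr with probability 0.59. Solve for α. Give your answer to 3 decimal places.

α ≈ 1.051

EU(lottery) = 0.41·250^α + 0.59·0 = 0.41·250^α.
Equating: 107^α = 0.41·250^α, i.e. 0.4280^α = 0.41.
Taking logs: α·ln(107/250) = ln(0.41), so α = -0.891598 / -0.848632 ≈ 1.051.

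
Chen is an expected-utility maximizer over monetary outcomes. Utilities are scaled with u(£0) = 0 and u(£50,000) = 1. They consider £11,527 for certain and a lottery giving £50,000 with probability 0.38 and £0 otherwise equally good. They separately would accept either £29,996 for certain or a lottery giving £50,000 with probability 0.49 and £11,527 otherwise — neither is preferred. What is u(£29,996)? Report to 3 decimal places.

The first gamble pins u(£11,527): it must equal 0.38·1 + 0.62·0 = 0.38.
Then u(£29,996) = 0.49·u(£50,000) + 0.51·u(£11,527) = 0.49·1.00 + 0.51·0.38 = 0.6838.

0.684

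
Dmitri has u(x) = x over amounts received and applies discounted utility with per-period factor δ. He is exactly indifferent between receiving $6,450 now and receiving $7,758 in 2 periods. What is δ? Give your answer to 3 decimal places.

δ ≈ 0.912

Equating discounted utilities: u(6450) = δ^2·u(7758) ⇒ δ^2 = u(6450)/u(7758).
With u(x) = x: δ^2 = 6450/7758 = 0.83140.
Hence δ = (0.83140)^(1/2) = 0.91181.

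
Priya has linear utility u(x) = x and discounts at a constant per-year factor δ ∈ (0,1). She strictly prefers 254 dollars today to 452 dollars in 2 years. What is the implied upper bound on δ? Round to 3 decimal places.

δ < 0.750

The preference means 254 > δ^2·452.
Hence δ^2 < 254/452 = 0.56195, and x ↦ x^(1/2) is increasing on (0,∞).
δ < (254/452)^(1/2) ≈ 0.750.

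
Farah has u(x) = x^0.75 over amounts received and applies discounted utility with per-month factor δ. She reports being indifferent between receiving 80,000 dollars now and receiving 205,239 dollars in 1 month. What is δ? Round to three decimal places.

Equating discounted utilities: u(80000) = δ·u(205239) ⇒ δ = u(80000)/u(205239).
Since u(x) = x^0.75, δ = (80000/205239)^0.75 = 0.38979^0.75 = 0.49331.

δ ≈ 0.493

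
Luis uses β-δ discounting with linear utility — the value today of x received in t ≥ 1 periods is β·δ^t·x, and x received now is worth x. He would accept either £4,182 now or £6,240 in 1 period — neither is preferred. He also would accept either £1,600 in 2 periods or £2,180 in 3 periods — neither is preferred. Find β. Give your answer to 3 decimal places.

β ≈ 0.913

Both payoffs in the second observation are in the future, so β drops out: δ^2·1600 = δ^3·2180 ⇒ δ = 1600/2180 = 0.73394.
The first indifference: 4182 = β·δ·6240, so β = 4182/(δ·6240) = 4182/(0.73394·6240) ≈ 0.913.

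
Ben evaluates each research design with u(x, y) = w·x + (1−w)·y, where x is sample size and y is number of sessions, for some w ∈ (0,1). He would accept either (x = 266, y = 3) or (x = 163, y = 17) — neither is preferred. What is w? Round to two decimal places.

Equating utilities: w·266 + (1−w)·3 = w·163 + (1−w)·17.
Collecting terms: w·103 = (1−w)·14.
Hence w = 14/(103+14) = 14/117 = 0.12.

w = 0.12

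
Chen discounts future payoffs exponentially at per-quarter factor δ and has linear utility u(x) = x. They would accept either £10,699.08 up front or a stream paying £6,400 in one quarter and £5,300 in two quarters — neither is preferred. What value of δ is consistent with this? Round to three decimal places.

δ ≈ 0.940

The stream is worth 6400δ + 5300δ² today, so 6400δ + 5300δ² = 10699.08.
Rearranged: 5300δ² + 6400δ − 10699.08 = 0.
The positive root is δ = [−6400 + √(6400² + 4·5300·10699.08)] / (2·5300) = (−6400 + 16364.000)/10600 ≈ 0.940.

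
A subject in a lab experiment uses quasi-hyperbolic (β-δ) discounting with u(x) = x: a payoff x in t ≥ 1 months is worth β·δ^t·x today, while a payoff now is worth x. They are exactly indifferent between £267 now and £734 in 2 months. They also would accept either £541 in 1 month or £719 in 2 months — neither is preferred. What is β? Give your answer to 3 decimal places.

β ≈ 0.643

The second indifference involves only future payoffs, so β cancels: β·δ^1·541 = β·δ^2·719, giving δ = 541/719 = 0.75243.
The first indifference: 267 = β·δ^2·734, so β = 267/(δ^2·734) = 267/(0.56616·734) ≈ 0.643.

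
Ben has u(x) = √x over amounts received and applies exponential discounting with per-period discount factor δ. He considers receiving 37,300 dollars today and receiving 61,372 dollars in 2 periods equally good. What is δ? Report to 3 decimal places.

The payoff in 2 periods is discounted by δ^2, so u(37300) = δ^2·u(61372) and δ^2 = u(37300)/u(61372).
Since u(x) = √x, δ^2 = √(37300/61372) = 0.77960.
So δ = 0.77960^(1/2) ≈ 0.883.

δ ≈ 0.883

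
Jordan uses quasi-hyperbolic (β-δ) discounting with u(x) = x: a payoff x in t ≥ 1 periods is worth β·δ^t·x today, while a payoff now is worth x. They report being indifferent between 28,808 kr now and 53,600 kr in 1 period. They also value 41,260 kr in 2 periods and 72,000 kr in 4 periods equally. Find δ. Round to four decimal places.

The second indifference involves only future payoffs, so β cancels: β·δ^2·41260 = β·δ^4·72000, giving δ^2 = 41260/72000 = 0.57306, so δ = 0.75700.

δ ≈ 0.7570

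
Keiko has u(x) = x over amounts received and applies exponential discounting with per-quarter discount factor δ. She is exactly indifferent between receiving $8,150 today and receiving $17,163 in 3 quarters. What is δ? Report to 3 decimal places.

Indifference means u(8150) = δ^3 · u(17163), so δ^3 = u(8150)/u(17163).
With u(x) = x: δ^3 = 8150/17163 = 0.47486.
Hence δ = (0.47486)^(1/3) = 0.78017.

δ ≈ 0.780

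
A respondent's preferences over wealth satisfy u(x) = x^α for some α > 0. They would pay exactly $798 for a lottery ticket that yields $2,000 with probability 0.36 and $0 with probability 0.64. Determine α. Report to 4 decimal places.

Since u(0) = 0, the lottery's EU is 0.36·2000^α.
Setting u(798) equal to that: 798^α = 0.36·2000^α ⇒ (798/2000)^α = 0.36.
α = ln(0.36) / ln(798/2000) = -1.0216512/-0.9187939 ≈ 1.1119.

α ≈ 1.1119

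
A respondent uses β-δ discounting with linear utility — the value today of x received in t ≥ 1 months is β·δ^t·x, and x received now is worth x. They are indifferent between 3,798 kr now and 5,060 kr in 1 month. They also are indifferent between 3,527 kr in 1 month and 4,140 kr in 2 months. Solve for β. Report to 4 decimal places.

β ≈ 0.8810

The second indifference involves only future payoffs, so β cancels: β·δ^1·3527 = β·δ^2·4140, giving δ = 3527/4140 = 0.85193.
Now use the now-vs-future pair: 3798 = β·δ·5060 gives β = 3798/(0.85193·5060) ≈ 0.8810.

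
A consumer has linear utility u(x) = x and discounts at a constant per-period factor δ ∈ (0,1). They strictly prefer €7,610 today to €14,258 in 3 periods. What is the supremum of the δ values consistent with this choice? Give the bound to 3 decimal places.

Under u(x) = x this choice says 7610 > δ^3·14258.
Hence δ^3 < 7610/14258 = 0.53374, and x ↦ x^(1/3) is increasing on (0,∞).
δ < (7610/14258)^(1/3) ≈ 0.811.

δ < 0.811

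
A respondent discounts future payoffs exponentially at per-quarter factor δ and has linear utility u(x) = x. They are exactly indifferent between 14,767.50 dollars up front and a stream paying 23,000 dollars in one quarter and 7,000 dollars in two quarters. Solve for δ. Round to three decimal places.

The stream is worth 23000δ + 7000δ² today, so 23000δ + 7000δ² = 14767.50.
Rearranged: 7000δ² + 23000δ − 14767.50 = 0.
δ = (−23000 + √(23000² + 4·7000·14767.50)) / (2·7000) = (−23000 + √942490000.00) / 14000 ≈ 0.550.

δ ≈ 0.550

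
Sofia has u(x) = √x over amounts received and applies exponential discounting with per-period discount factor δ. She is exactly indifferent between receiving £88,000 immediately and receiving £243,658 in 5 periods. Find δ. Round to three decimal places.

δ ≈ 0.903

The payoff in 5 periods is discounted by δ^5, so u(88000) = δ^5·u(243658) and δ^5 = u(88000)/u(243658).
Since u(x) = √x, δ^5 = √(88000/243658) = 0.60097.
Taking the 5th root: δ = 0.60097^(1/5) ≈ 0.903.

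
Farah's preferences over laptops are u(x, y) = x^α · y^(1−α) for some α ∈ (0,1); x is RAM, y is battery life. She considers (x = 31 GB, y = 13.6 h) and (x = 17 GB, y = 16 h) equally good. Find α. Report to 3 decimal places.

α ≈ 0.213

Set the two utilities equal: 31^α·13.6^(1−α) = 17^α·16^(1−α).
Taking logs: α·ln 31 + (1−α)·ln 13.6 = α·ln 17 + (1−α)·ln 16, i.e. α·0.600774 = (1−α)·0.162519.
So α/(1−α) = (0.162519)/(0.600774) = 0.270516, and α = 0.270516/1.270516 ≈ 0.213.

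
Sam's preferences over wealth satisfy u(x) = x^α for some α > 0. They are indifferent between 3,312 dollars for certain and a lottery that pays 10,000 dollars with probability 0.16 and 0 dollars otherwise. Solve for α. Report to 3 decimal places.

EU(lottery) = 0.16·10000^α + 0.84·0 = 0.16·10000^α.
Equating: 3312^α = 0.16·10000^α, i.e. 0.3312^α = 0.16.
Taking logs: α·ln(3312/10000) = ln(0.16), so α = -1.832581 / -1.105033 ≈ 1.658.

α ≈ 1.658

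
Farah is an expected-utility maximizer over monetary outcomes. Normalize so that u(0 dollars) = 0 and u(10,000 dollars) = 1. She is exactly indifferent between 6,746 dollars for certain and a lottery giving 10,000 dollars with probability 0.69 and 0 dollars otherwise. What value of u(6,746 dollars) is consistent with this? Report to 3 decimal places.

0.690

The indifference gives u(6,746 dollars) = 0.69·u(10,000 dollars) + 0.31·u(0 dollars) = 0.69·1 + 0.31·0 = 0.69.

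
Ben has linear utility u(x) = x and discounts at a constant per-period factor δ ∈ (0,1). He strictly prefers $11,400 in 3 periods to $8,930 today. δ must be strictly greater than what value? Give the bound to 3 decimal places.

The preference means 8930 < δ^3·11400.
Dividing by 11400: δ^3 > 0.78333. Both sides are positive, so the cube root keeps the direction.
δ > 0.78333^(1/3) = 0.922.

δ > 0.922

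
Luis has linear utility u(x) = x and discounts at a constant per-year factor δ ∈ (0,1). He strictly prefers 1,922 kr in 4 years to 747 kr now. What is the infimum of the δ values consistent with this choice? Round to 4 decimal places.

δ > 0.7896

Comparing present values: 747 < δ^4·1922.
Hence δ^4 > 747/1922 = 0.38866, and x ↦ x^(1/4) is increasing on (0,∞).
δ > 0.38866^(1/4) = 0.7896.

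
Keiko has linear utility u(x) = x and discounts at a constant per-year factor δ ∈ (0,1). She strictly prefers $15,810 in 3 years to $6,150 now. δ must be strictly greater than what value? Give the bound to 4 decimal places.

Under u(x) = x this choice says 6150 < δ^3·15810.
Dividing by 15810: δ^3 > 0.38899. Both sides are positive, so the cube root keeps the direction.
δ > (6150/15810)^(1/3) ≈ 0.7300.

δ > 0.7300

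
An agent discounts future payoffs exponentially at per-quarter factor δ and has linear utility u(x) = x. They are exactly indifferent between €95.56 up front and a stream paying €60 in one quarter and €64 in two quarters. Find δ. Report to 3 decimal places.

Equating present values: 95.56 = 60δ + 64δ².
So 64δ² + 60δ − 95.56 = 0.
The positive root is δ = [−60 + √(60² + 4·64·95.56)] / (2·64) = (−60 + 167.521)/128 ≈ 0.840.

δ ≈ 0.840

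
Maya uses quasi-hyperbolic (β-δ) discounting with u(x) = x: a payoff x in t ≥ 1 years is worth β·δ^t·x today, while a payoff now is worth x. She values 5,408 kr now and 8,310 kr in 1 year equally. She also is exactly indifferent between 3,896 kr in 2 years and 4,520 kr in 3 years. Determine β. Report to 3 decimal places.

From the later pair, β·δ^2·3896 = β·δ^3·4520; dividing through, δ = 3896/4520 = 0.86195.
Substituting δ into 5408 = β·δ·8310: β = 5408/(7162.779) ≈ 0.755.

β ≈ 0.755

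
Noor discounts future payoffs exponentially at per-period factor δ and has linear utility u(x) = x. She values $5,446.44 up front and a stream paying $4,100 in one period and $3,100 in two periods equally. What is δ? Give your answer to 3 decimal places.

δ ≈ 0.820

Equating present values: 5446.44 = 4100δ + 3100δ².
Rearranged: 3100δ² + 4100δ − 5446.44 = 0.
The positive root is δ = [−4100 + √(4100² + 4·3100·5446.44)] / (2·3100) = (−4100 + 9184.000)/6200 ≈ 0.820.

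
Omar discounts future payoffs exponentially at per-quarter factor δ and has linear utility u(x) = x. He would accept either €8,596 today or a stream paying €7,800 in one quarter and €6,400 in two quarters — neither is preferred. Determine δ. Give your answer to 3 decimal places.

Equating present values: 8596 = 7800δ + 6400δ².
So 6400δ² + 7800δ − 8596 = 0.
δ = (−7800 + √(7800² + 4·6400·8596)) / (2·6400) = (−7800 + √280897600.00) / 12800 ≈ 0.700.

δ ≈ 0.700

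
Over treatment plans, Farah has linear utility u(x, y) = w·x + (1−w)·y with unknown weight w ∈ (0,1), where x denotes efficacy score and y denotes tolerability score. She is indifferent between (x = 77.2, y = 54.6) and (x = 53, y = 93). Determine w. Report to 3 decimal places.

Indifference: w·77.2 + (1−w)·54.6 = w·53 + (1−w)·93.
Rearranging, 24.2·w − 38.4·(1−w) = 0.
The marginal rate of substitution is 38.4/24.2, so w = 38.4/(24.2+38.4) = 0.613.

w = 0.613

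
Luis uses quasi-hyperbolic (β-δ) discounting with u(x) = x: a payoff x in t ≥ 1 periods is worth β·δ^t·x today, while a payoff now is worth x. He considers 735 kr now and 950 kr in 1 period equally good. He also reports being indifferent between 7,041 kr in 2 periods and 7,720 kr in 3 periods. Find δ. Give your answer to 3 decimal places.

δ ≈ 0.912

The second indifference involves only future payoffs, so β cancels: β·δ^2·7041 = β·δ^3·7720, giving δ = 7041/7720 = 0.91205.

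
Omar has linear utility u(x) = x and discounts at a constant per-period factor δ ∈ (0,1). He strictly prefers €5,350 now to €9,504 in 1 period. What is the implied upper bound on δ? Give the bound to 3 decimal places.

δ < 0.563

Comparing present values: 5350 > δ·9504.
So δ < 5350/9504 = 0.56292.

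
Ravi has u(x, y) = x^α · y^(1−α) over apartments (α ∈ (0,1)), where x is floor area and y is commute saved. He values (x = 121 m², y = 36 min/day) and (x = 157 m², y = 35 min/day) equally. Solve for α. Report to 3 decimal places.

α ≈ 0.098

Set the two utilities equal: 121^α·36^(1−α) = 157^α·35^(1−α).
Rearrange to (121/157)^α = (35/36)^(1−α) and take logs: α·-0.260455 = (1−α)·-0.028171.
Thus α·(-0.288626) = -0.028171, so α = -0.028171/-0.288626 ≈ 0.098.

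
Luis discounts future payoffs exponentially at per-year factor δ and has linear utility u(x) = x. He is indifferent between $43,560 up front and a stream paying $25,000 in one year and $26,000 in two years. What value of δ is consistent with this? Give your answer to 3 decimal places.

Equating present values: 43560 = 25000δ + 26000δ².
So 26000δ² + 25000δ − 43560 = 0.
The positive root is δ = [−25000 + √(25000² + 4·26000·43560)] / (2·26000) = (−25000 + 71800.000)/52000 ≈ 0.900.

δ ≈ 0.900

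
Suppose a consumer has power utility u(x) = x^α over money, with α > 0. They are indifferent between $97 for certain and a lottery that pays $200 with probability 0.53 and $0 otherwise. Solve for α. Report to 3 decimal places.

α ≈ 0.877

Since u(0) = 0, the lottery's EU is 0.53·200^α.
Equating: 97^α = 0.53·200^α, i.e. 0.4850^α = 0.53.
Take logs: α = ln 0.53 / ln(97/200) ≈ 0.87738.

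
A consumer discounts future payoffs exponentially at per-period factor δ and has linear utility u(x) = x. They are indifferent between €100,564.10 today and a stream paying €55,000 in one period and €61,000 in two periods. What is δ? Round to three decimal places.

δ ≈ 0.910

Equating present values: 100564.10 = 55000δ + 61000δ².
That is, 61000δ² + 55000δ − 100564.10 = 0, a quadratic in δ.
The positive root is δ = [−55000 + √(55000² + 4·61000·100564.10)] / (2·61000) = (−55000 + 166020.000)/122000 ≈ 0.910.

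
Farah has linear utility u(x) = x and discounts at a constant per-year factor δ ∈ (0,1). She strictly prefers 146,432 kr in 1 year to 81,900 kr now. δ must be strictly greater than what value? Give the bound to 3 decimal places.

δ > 0.559

Comparing present values: 81900 < δ·146432.
So δ > 81900/146432 = 0.55930.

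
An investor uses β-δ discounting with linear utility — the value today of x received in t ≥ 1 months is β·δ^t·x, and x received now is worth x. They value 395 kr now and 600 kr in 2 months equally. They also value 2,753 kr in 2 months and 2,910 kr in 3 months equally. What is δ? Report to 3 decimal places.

The second indifference involves only future payoffs, so β cancels: β·δ^2·2753 = β·δ^3·2910, giving δ = 2753/2910 = 0.94605.

δ ≈ 0.946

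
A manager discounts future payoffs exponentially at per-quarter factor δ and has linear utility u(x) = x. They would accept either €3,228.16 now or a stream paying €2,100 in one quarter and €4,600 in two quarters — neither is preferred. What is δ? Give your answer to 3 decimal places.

δ ≈ 0.640

Equating present values: 3228.16 = 2100δ + 4600δ².
That is, 4600δ² + 2100δ − 3228.16 = 0, a quadratic in δ.
The positive root is δ = [−2100 + √(2100² + 4·4600·3228.16)] / (2·4600) = (−2100 + 7988.000)/9200 ≈ 0.640.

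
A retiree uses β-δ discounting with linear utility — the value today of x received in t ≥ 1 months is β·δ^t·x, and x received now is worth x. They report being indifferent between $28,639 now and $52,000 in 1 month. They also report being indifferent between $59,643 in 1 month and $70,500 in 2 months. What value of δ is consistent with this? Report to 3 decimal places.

The second indifference involves only future payoffs, so β cancels: β·δ^1·59643 = β·δ^2·70500, giving δ = 59643/70500 = 0.84600.

δ ≈ 0.846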